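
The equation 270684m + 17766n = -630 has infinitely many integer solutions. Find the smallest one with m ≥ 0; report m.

gcd(270684, 17766) = 18.
18 divides -630, so solutions exist.
By Bézout, 270684*(305) + 17766*(-4647) = 18.
Scale by -630/18 = -35: (m₀, n₀) = (-10675, 162645).
General solution: m = -10675 + 987t, n = 162645 - 15038t for integer t.
m ≥ 0: smallest is -10675 mod 987 = 182 (at t = 11), with n = -2773.

182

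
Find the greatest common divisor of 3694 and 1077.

1

gcd(3694, 1077):
  3694 = 3*1077 + 463
  1077 = 2*463 + 151
  463 = 3*151 + 10
  151 = 15*10 + 1
  10 = 10*1
so gcd(3694, 1077) = 1.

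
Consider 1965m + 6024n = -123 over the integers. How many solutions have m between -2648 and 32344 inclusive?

17

gcd(6024, 1965) = 3  (6024 = 3*1965 + 129, 1965 = 15*129 + 30, 129 = 4*30 + 9, 30 = 3*9 + 3, 9 = 3*3).
Back-substituting, 1965*(607) + 6024*(-198) = 3.
Scale by -41: particular solution (-24887, 8118); reduce m mod 2008: (1217, -397).
General solution: m = 1217 + 2008t, n = -397 - 655t for integer t.
-2648 ≤ 1217 + 2008t ≤ 32344 gives t ∈ [-1, 15], which is 17 values.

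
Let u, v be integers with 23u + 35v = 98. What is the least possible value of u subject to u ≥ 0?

gcd(35, 23) = 1  (35 = 1·23 + 12, 23 = 1·12 + 11, 12 = 1·11 + 1, 11 = 11·1).
1 divides 98, so solutions exist.
Back-substituting, 23·(-3) + 35·(2) = 1.
Scale by 98/1 = 98: (u₀, v₀) = (-294, 196).
General solution: u = -294 + 35t, v = 196 - 23t for integer t.
u ≥ 0: smallest is -294 mod 35 = 21 (at t = 9), with v = -11.

21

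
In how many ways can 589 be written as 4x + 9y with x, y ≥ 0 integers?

17

gcd(9, 4) = 1.
By Bézout, 4×(-2) + 9×(1) = 1.
One solution: (1, 65).
General: x = 1 + 9t, y = 65 - 4t.
x ≥ 0 ⇒ t ≥ 0; y ≥ 0 ⇒ t ≤ 16. So t ∈ [0, 16]: 17 solutions.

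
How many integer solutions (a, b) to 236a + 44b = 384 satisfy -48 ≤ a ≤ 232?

25

gcd(236, 44) = 4  (236 = 5·44 + 16, 44 = 2·16 + 12, 16 = 1·12 + 4, 12 = 3·4).
Back-substituting, 236·(3) + 44·(-16) = 4.
Scale by 96: particular solution (288, -1536); reduce a mod 11: (2, -2).
General solution: a = 2 + 11t, b = -2 - 59t for integer t.
-48 ≤ 2 + 11t ≤ 232 gives t ∈ [-4, 20], which is 25 values.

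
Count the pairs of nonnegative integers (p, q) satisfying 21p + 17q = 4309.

12

gcd(21, 17) = 1.
By Bézout, 21×(-4) + 17×(5) = 1.
One solution: (2, 251).
General: p = 2 + 17t, q = 251 - 21t.
p ≥ 0 ⇒ t ≥ 0; q ≥ 0 ⇒ t ≤ 11. So t ∈ [0, 11]: 12 solutions.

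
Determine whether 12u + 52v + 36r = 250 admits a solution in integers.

no

gcd(52, 12) = 4  (52 = 4×12 + 4, 12 = 3×4).
gcd(4, 36) = 4.
4 does not divide 250 (remainder 2), so no integer solutions.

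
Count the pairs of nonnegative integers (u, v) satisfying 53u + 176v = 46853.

5

gcd(176, 53):
  176 = 3*53 + 17
  53 = 3*17 + 2
  17 = 8*2 + 1
  2 = 2*1
so gcd(176, 53) = 1.
Back-substitute for Bézout coefficients:
  1 = 17 - 8*2
  ... = 53*(-83) + 176*(25)
Scale by 46853: one solution is (-3888799, 1171325). Reduce u mod 176: (97, 237).
General: u = 97 + 176t, v = 237 - 53t.
u ≥ 0 ⇒ t ≥ 0; v ≥ 0 ⇒ t ≤ 4. So t ∈ [0, 4]: 5 solutions.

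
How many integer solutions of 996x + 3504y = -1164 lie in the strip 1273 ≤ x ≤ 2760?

6

gcd(3504, 996) = 12.
By Bézout, 996·(95) + 3504·(-27) = 12.
Particular solution: (129, -37).
General solution: x = 129 + 292t, y = -37 - 83t for integer t.
1273 ≤ 129 + 292t ≤ 2760 gives t ∈ [4, 9], which is 6 values.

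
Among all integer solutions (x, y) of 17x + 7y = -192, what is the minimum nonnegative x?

6

gcd(17, 7) = 1.
1 divides -192, so solutions exist.
By Bézout, 17×(-2) + 7×(5) = 1.
Scale by -192/1 = -192: (x₀, y₀) = (384, -960).
General solution: x = 384 + 7t, y = -960 - 17t for integer t.
x ≥ 0: smallest is 384 mod 7 = 6 (at t = -54), with y = -42.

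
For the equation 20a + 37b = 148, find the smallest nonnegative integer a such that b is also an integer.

0

gcd(37, 20) = 1  (37 = 1×20 + 17, 20 = 1×17 + 3, 17 = 5×3 + 2, 3 = 1×2 + 1, 2 = 2×1).
1 divides 148, so solutions exist.
Back-substituting, 20×(13) + 37×(-7) = 1.
Scale by 148/1 = 148: (a₀, b₀) = (1924, -1036).
General solution: a = 1924 + 37t, b = -1036 - 20t for integer t.
a ≥ 0: smallest is 1924 mod 37 = 0 (at t = -52), with b = 4.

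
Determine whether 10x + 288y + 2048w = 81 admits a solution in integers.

gcd(288, 10):
  288 = 28*10 + 8
  10 = 1*8 + 2
  8 = 4*2
so gcd(288, 10) = 2.
gcd(2, 2048) = 2.
2 does not divide 81 (remainder 1), so no integer solutions.

no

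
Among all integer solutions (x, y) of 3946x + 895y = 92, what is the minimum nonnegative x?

817

gcd(3946, 895):
  3946 = 4*895 + 366
  895 = 2*366 + 163
  366 = 2*163 + 40
  163 = 4*40 + 3
  40 = 13*3 + 1
  3 = 3*1
so gcd(3946, 895) = 1.
1 divides 92, so solutions exist.
Back-substitute for Bézout coefficients:
  1 = 40 - 13*3
  ... = 3946*(291) + 895*(-1283)
Scale by 92/1 = 92: (x₀, y₀) = (26772, -118036).
General solution: x = 26772 + 895t, y = -118036 - 3946t for integer t.
x ≥ 0: smallest is 26772 mod 895 = 817 (at t = -29), with y = -3602.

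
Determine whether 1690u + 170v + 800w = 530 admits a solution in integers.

gcd(1690, 170) = 10  (1690 = 9*170 + 160, 170 = 1*160 + 10, 160 = 16*10).
gcd(10, 800) = 10.
10 divides 530, so integer solutions exist.

yes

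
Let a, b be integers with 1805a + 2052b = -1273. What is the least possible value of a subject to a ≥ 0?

55

gcd(2052, 1805):
  2052 = 1×1805 + 247
  1805 = 7×247 + 76
  247 = 3×76 + 19
  76 = 4×19
so gcd(2052, 1805) = 19.
19 divides -1273, so solutions exist.
Back-substitute for Bézout coefficients:
  19 = 247 - 3×76
  ... = 1805×(-25) + 2052×(22)
Scale by -1273/19 = -67: (a₀, b₀) = (1675, -1474).
General solution: a = 1675 + 108t, b = -1474 - 95t for integer t.
a ≥ 0: smallest is 1675 mod 108 = 55 (at t = -15), with b = -49.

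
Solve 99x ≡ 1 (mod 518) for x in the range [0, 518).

225

gcd(518, 99) = 1.
By Bézout, 99*(225) + 518*(-43) = 1.
So 99*225 ≡ 1 (mod 518), and 225 mod 518 = 225.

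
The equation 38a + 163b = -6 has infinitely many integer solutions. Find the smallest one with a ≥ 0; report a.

gcd(163, 38):
  163 = 4·38 + 11
  38 = 3·11 + 5
  11 = 2·5 + 1
  5 = 5·1
so gcd(163, 38) = 1.
1 divides -6, so solutions exist.
Back-substitute for Bézout coefficients:
  1 = 11 - 2·5
  ... = 38·(-30) + 163·(7)
Scale by -6/1 = -6: (a₀, b₀) = (180, -42).
General solution: a = 180 + 163t, b = -42 - 38t for integer t.
a ≥ 0: smallest is 180 mod 163 = 17 (at t = -1), with b = -4.

17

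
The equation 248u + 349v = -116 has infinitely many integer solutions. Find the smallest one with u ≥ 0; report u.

gcd(349, 248) = 1.
1 divides -116, so solutions exist.
By Bézout, 248·(38) + 349·(-27) = 1.
Scale by -116/1 = -116: (u₀, v₀) = (-4408, 3132).
General solution: u = -4408 + 349t, v = 3132 - 248t for integer t.
u ≥ 0: smallest is -4408 mod 349 = 129 (at t = 13), with v = -92.

129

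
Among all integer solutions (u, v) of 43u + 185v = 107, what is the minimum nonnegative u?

24

gcd(185, 43):
  185 = 4*43 + 13
  43 = 3*13 + 4
  13 = 3*4 + 1
  4 = 4*1
so gcd(185, 43) = 1.
1 divides 107, so solutions exist.
Back-substitute for Bézout coefficients:
  1 = 13 - 3*4
  ... = 43*(-43) + 185*(10)
Scale by 107/1 = 107: (u₀, v₀) = (-4601, 1070).
General solution: u = -4601 + 185t, v = 1070 - 43t for integer t.
u ≥ 0: smallest is -4601 mod 185 = 24 (at t = 25), with v = -5.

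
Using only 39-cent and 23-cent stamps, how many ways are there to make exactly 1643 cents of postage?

Need nonnegative integers with 39j + 23k = 1643.
gcd(39, 23) = 1, and 39·(-10) + 23·(17) = 1.
So (j₀, k₀) = (-16430, 27931); general j = -16430 + 23t, k = 27931 - 39t.
j ≥ 0 ⇒ t ≥ 715; k ≥ 0 ⇒ t ≤ 716. That's 2 values of t.

2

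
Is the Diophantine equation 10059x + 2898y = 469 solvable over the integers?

gcd(10059, 2898):
  10059 = 3×2898 + 1365
  2898 = 2×1365 + 168
  1365 = 8×168 + 21
  168 = 8×21
so gcd(10059, 2898) = 21.
21 does not divide 469 (remainder 7), so no integer solutions.

no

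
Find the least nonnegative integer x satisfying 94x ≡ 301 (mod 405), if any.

gcd(405, 94) = 1.
1 divides 301, so solutions exist.
By Bézout, 94×(-56) + 405×(13) = 1.
So 94×(-56) ≡ 1 (mod 405); multiply by 301: x ≡ -16856 (mod 405).
Smallest nonnegative: x = -16856 mod 405 = 154.

154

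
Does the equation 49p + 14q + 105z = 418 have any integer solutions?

no

gcd(49, 14):
  49 = 3*14 + 7
  14 = 2*7
so gcd(49, 14) = 7.
gcd(7, 105) = 7.
7 does not divide 418 (remainder 5), so no integer solutions.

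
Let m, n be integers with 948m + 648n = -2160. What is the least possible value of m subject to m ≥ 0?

gcd(948, 648):
  948 = 1×648 + 300
  648 = 2×300 + 48
  300 = 6×48 + 12
  48 = 4×12
so gcd(948, 648) = 12.
12 divides -2160, so solutions exist.
Back-substitute for Bézout coefficients:
  12 = 300 - 6×48
  ... = 948×(13) + 648×(-19)
Scale by -2160/12 = -180: (m₀, n₀) = (-2340, 3420).
General solution: m = -2340 + 54t, n = 3420 - 79t for integer t.
m ≥ 0: smallest is -2340 mod 54 = 36 (at t = 44), with n = -56.

36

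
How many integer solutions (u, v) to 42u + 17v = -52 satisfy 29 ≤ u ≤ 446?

25

gcd(42, 17) = 1  (42 = 2×17 + 8, 17 = 2×8 + 1, 8 = 8×1).
Back-substituting, 42×(-2) + 17×(5) = 1.
Scale by -52: particular solution (104, -260); reduce u mod 17: (2, -8).
General solution: u = 2 + 17t, v = -8 - 42t for integer t.
29 ≤ 2 + 17t ≤ 446 gives t ∈ [2, 26], which is 25 values.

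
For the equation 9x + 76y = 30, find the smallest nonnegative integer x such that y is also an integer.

gcd(76, 9) = 1.
1 divides 30, so solutions exist.
By Bézout, 9×(17) + 76×(-2) = 1.
Scale by 30/1 = 30: (x₀, y₀) = (510, -60).
General solution: x = 510 + 76t, y = -60 - 9t for integer t.
x ≥ 0: smallest is 510 mod 76 = 54 (at t = -6), with y = -6.

54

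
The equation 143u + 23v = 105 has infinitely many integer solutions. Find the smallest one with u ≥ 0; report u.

21

gcd(143, 23) = 1.
1 divides 105, so solutions exist.
By Bézout, 143×(-9) + 23×(56) = 1.
Scale by 105/1 = 105: (u₀, v₀) = (-945, 5880).
General solution: u = -945 + 23t, v = 5880 - 143t for integer t.
u ≥ 0: smallest is -945 mod 23 = 21 (at t = 42), with v = -126.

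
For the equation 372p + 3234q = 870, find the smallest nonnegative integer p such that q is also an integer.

324

gcd(3234, 372) = 6.
6 divides 870, so solutions exist.
By Bézout, 372·(-113) + 3234·(13) = 6.
Scale by 870/6 = 145: (p₀, q₀) = (-16385, 1885).
General solution: p = -16385 + 539t, q = 1885 - 62t for integer t.
p ≥ 0: smallest is -16385 mod 539 = 324 (at t = 31), with q = -37.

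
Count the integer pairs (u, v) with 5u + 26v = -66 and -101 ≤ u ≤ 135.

9

gcd(26, 5) = 1  (26 = 5·5 + 1, 5 = 5·1).
Back-substituting, 5·(-5) + 26·(1) = 1.
Scale by -66: particular solution (330, -66); reduce u mod 26: (18, -6).
General solution: u = 18 + 26t, v = -6 - 5t for integer t.
-101 ≤ 18 + 26t ≤ 135 gives t ∈ [-4, 4], which is 9 values.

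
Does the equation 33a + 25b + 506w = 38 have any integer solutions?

yes

gcd(33, 25):
  33 = 1×25 + 8
  25 = 3×8 + 1
  8 = 8×1
so gcd(33, 25) = 1.
gcd(1, 506) = 1.
1 divides 38, so integer solutions exist.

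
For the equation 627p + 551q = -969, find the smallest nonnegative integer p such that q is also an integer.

gcd(627, 551):
  627 = 1×551 + 76
  551 = 7×76 + 19
  76 = 4×19
so gcd(627, 551) = 19.
19 divides -969, so solutions exist.
Back-substitute for Bézout coefficients:
  19 = 551 - 7×76
  ... = 627×(-7) + 551×(8)
Scale by -969/19 = -51: (p₀, q₀) = (357, -408).
General solution: p = 357 + 29t, q = -408 - 33t for integer t.
p ≥ 0: smallest is 357 mod 29 = 9 (at t = -12), with q = -12.

9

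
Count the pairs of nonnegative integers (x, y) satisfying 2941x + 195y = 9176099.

gcd(2941, 195) = 1  (2941 = 15×195 + 16, 195 = 12×16 + 3, 16 = 5×3 + 1, 3 = 3×1).
Back-substituting, 2941×(61) + 195×(-920) = 1.
Scale by 9176099: one solution is (559742039, -8442011080). Reduce x mod 195: (194, 44131).
General: x = 194 + 195t, y = 44131 - 2941t.
x ≥ 0 ⇒ t ≥ 0; y ≥ 0 ⇒ t ≤ 15. So t ∈ [0, 15]: 16 solutions.

16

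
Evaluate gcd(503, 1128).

1

gcd(1128, 503):
  1128 = 2*503 + 122
  503 = 4*122 + 15
  122 = 8*15 + 2
  15 = 7*2 + 1
  2 = 2*1
so gcd(1128, 503) = 1.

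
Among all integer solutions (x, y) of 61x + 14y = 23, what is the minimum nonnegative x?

13

gcd(61, 14) = 1  (61 = 4·14 + 5, 14 = 2·5 + 4, 5 = 1·4 + 1, 4 = 4·1).
1 divides 23, so solutions exist.
Back-substituting, 61·(3) + 14·(-13) = 1.
Scale by 23/1 = 23: (x₀, y₀) = (69, -299).
General solution: x = 69 + 14t, y = -299 - 61t for integer t.
x ≥ 0: smallest is 69 mod 14 = 13 (at t = -4), with y = -55.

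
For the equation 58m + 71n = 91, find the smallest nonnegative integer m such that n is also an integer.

gcd(71, 58):
  71 = 1*58 + 13
  58 = 4*13 + 6
  13 = 2*6 + 1
  6 = 6*1
so gcd(71, 58) = 1.
1 divides 91, so solutions exist.
Back-substitute for Bézout coefficients:
  1 = 13 - 2*6
  ... = 58*(-11) + 71*(9)
Scale by 91/1 = 91: (m₀, n₀) = (-1001, 819).
General solution: m = -1001 + 71t, n = 819 - 58t for integer t.
m ≥ 0: smallest is -1001 mod 71 = 64 (at t = 15), with n = -51.

64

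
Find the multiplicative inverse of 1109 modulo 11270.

9329

gcd(11270, 1109):
  11270 = 10*1109 + 180
  1109 = 6*180 + 29
  180 = 6*29 + 6
  29 = 4*6 + 5
  6 = 1*5 + 1
  5 = 5*1
so gcd(11270, 1109) = 1.
Back-substitute for Bézout coefficients:
  1 = 6 - 1*5
  ... = 1109*(-1941) + 11270*(191)
So 1109*-1941 ≡ 1 (mod 11270), and -1941 mod 11270 = 9329.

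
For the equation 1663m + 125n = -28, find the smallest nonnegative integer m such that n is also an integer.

19

gcd(1663, 125):
  1663 = 13·125 + 38
  125 = 3·38 + 11
  38 = 3·11 + 5
  11 = 2·5 + 1
  5 = 5·1
so gcd(1663, 125) = 1.
1 divides -28, so solutions exist.
Back-substitute for Bézout coefficients:
  1 = 11 - 2·5
  ... = 1663·(-23) + 125·(306)
Scale by -28/1 = -28: (m₀, n₀) = (644, -8568).
General solution: m = 644 + 125t, n = -8568 - 1663t for integer t.
m ≥ 0: smallest is 644 mod 125 = 19 (at t = -5), with n = -253.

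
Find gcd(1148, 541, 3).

1

gcd(1148, 541):
  1148 = 2×541 + 66
  541 = 8×66 + 13
  66 = 5×13 + 1
  13 = 13×1
so gcd(1148, 541) = 1.
gcd(1, 3) = 1.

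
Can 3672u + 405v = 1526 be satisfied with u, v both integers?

gcd(3672, 405) = 27.
27 does not divide 1526 (remainder 14), so no integer solutions.

no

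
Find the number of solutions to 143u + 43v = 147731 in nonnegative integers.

24

gcd(143, 43):
  143 = 3×43 + 14
  43 = 3×14 + 1
  14 = 14×1
so gcd(143, 43) = 1.
Back-substitute for Bézout coefficients:
  1 = 43 - 3×14
  ... = 143×(-3) + 43×(10)
Scale by 147731: one solution is (-443193, 1477310). Reduce u mod 43: (8, 3409).
General: u = 8 + 43t, v = 3409 - 143t.
u ≥ 0 ⇒ t ≥ 0; v ≥ 0 ⇒ t ≤ 23. So t ∈ [0, 23]: 24 solutions.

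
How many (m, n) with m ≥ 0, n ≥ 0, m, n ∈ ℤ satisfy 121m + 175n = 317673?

gcd(175, 121) = 1.
By Bézout, 121×(81) + 175×(-56) = 1.
One solution: (38, 1789).
General: m = 38 + 175t, n = 1789 - 121t.
m ≥ 0 ⇒ t ≥ 0; n ≥ 0 ⇒ t ≤ 14. So t ∈ [0, 14]: 15 solutions.

15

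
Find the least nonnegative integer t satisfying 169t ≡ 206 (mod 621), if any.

gcd(621, 169):
  621 = 3*169 + 114
  169 = 1*114 + 55
  114 = 2*55 + 4
  55 = 13*4 + 3
  4 = 1*3 + 1
  3 = 3*1
so gcd(621, 169) = 1.
1 divides 206, so solutions exist.
Back-substitute for Bézout coefficients:
  1 = 4 - 1*3
  ... = 169*(-158) + 621*(43)
So 169*(-158) ≡ 1 (mod 621); multiply by 206: t ≡ -32548 (mod 621).
Smallest nonnegative: t = -32548 mod 621 = 365.

365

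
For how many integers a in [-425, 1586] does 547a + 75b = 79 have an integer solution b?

gcd(547, 75) = 1  (547 = 7×75 + 22, 75 = 3×22 + 9, 22 = 2×9 + 4, 9 = 2×4 + 1, 4 = 4×1).
Back-substituting, 547×(-17) + 75×(124) = 1.
Scale by 79: particular solution (-1343, 9796); reduce a mod 75: (7, -50).
General solution: a = 7 + 75t, b = -50 - 547t for integer t.
-425 ≤ 7 + 75t ≤ 1586 gives t ∈ [-5, 21], which is 27 values.

27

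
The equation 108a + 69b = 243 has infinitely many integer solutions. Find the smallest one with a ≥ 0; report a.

gcd(108, 69):
  108 = 1×69 + 39
  69 = 1×39 + 30
  39 = 1×30 + 9
  30 = 3×9 + 3
  9 = 3×3
so gcd(108, 69) = 3.
3 divides 243, so solutions exist.
Back-substitute for Bézout coefficients:
  3 = 30 - 3×9
  ... = 108×(-7) + 69×(11)
Scale by 243/3 = 81: (a₀, b₀) = (-567, 891).
General solution: a = -567 + 23t, b = 891 - 36t for integer t.
a ≥ 0: smallest is -567 mod 23 = 8 (at t = 25), with b = -9.

8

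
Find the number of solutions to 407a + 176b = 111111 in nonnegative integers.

18

gcd(407, 176):
  407 = 2·176 + 55
  176 = 3·55 + 11
  55 = 5·11
so gcd(407, 176) = 11.
Back-substitute for Bézout coefficients:
  11 = 176 - 3·55
  ... = 407·(-3) + 176·(7)
Scale by 10101: one solution is (-30303, 70707). Reduce a mod 16: (1, 629).
General: a = 1 + 16t, b = 629 - 37t.
a ≥ 0 ⇒ t ≥ 0; b ≥ 0 ⇒ t ≤ 17. So t ∈ [0, 17]: 18 solutions.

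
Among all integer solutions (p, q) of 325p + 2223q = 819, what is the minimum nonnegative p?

gcd(2223, 325) = 13.
13 divides 819, so solutions exist.
By Bézout, 325*(-41) + 2223*(6) = 13.
Scale by 819/13 = 63: (p₀, q₀) = (-2583, 378).
General solution: p = -2583 + 171t, q = 378 - 25t for integer t.
p ≥ 0: smallest is -2583 mod 171 = 153 (at t = 16), with q = -22.

153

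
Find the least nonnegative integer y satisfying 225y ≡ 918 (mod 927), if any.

70

gcd(927, 225) = 9.
9 divides 918, so solutions exist.
By Bézout, 225×(33) + 927×(-8) = 9.
So 225×(33) ≡ 9 (mod 927); multiply by 102: y ≡ 3366 (mod 103).
Smallest nonnegative: y = 3366 mod 103 = 70.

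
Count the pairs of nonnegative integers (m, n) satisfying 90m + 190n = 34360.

20

gcd(190, 90):
  190 = 2×90 + 10
  90 = 9×10
so gcd(190, 90) = 10.
Back-substitute for Bézout coefficients:
  10 = 190 - 2×90
  ... = 90×(-2) + 190×(1)
Scale by 3436: one solution is (-6872, 3436). Reduce m mod 19: (6, 178).
General: m = 6 + 19t, n = 178 - 9t.
m ≥ 0 ⇒ t ≥ 0; n ≥ 0 ⇒ t ≤ 19. So t ∈ [0, 19]: 20 solutions.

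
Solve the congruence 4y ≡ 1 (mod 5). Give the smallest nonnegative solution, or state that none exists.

gcd(5, 4) = 1  (5 = 1×4 + 1, 4 = 4×1).
1 divides 1, so solutions exist.
Back-substituting, 4×(-1) + 5×(1) = 1.
So 4×(-1) ≡ 1 (mod 5); multiply by 1: y ≡ -1 (mod 5).
Smallest nonnegative: y = -1 mod 5 = 4.

4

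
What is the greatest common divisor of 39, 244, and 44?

1

gcd(244, 39):
  244 = 6*39 + 10
  39 = 3*10 + 9
  10 = 1*9 + 1
  9 = 9*1
so gcd(244, 39) = 1.
gcd(1, 44) = 1.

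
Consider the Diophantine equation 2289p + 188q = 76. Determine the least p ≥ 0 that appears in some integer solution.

8

gcd(2289, 188):
  2289 = 12×188 + 33
  188 = 5×33 + 23
  33 = 1×23 + 10
  23 = 2×10 + 3
  10 = 3×3 + 1
  3 = 3×1
so gcd(2289, 188) = 1.
1 divides 76, so solutions exist.
Back-substitute for Bézout coefficients:
  1 = 10 - 3×3
  ... = 2289×(57) + 188×(-694)
Scale by 76/1 = 76: (p₀, q₀) = (4332, -52744).
General solution: p = 4332 + 188t, q = -52744 - 2289t for integer t.
p ≥ 0: smallest is 4332 mod 188 = 8 (at t = -23), with q = -97.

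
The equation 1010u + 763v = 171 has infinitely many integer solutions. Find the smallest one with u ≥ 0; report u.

gcd(1010, 763) = 1.
1 divides 171, so solutions exist.
By Bézout, 1010·(312) + 763·(-413) = 1.
Scale by 171/1 = 171: (u₀, v₀) = (53352, -70623).
General solution: u = 53352 + 763t, v = -70623 - 1010t for integer t.
u ≥ 0: smallest is 53352 mod 763 = 705 (at t = -69), with v = -933.

705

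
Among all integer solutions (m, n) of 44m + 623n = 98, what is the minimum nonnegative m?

gcd(623, 44):
  623 = 14·44 + 7
  44 = 6·7 + 2
  7 = 3·2 + 1
  2 = 2·1
so gcd(623, 44) = 1.
1 divides 98, so solutions exist.
Back-substitute for Bézout coefficients:
  1 = 7 - 3·2
  ... = 44·(-269) + 623·(19)
Scale by 98/1 = 98: (m₀, n₀) = (-26362, 1862).
General solution: m = -26362 + 623t, n = 1862 - 44t for integer t.
m ≥ 0: smallest is -26362 mod 623 = 427 (at t = 43), with n = -30.

427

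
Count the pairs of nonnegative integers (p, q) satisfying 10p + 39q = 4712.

12

gcd(39, 10) = 1  (39 = 3·10 + 9, 10 = 1·9 + 1, 9 = 9·1).
Back-substituting, 10·(4) + 39·(-1) = 1.
Scale by 4712: one solution is (18848, -4712). Reduce p mod 39: (11, 118).
General: p = 11 + 39t, q = 118 - 10t.
p ≥ 0 ⇒ t ≥ 0; q ≥ 0 ⇒ t ≤ 11. So t ∈ [0, 11]: 12 solutions.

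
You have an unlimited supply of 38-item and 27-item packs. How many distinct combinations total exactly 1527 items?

Need nonnegative integers with 38j + 27k = 1527.
gcd(38, 27) = 1, and 38·(5) + 27·(-7) = 1.
So (j₀, k₀) = (7635, -10689); general j = 7635 + 27t, k = -10689 - 38t.
j ≥ 0 ⇒ t ≥ -282; k ≥ 0 ⇒ t ≤ -282. That's 1 value of t.

1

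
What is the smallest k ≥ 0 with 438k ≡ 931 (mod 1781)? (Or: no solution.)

1714

gcd(1781, 438) = 1  (1781 = 4*438 + 29, 438 = 15*29 + 3, 29 = 9*3 + 2, 3 = 1*2 + 1, 2 = 2*1).
1 divides 931, so solutions exist.
Back-substituting, 438*(614) + 1781*(-151) = 1.
So 438*(614) ≡ 1 (mod 1781); multiply by 931: k ≡ 571634 (mod 1781).
Smallest nonnegative: k = 571634 mod 1781 = 1714.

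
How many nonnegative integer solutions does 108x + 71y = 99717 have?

gcd(108, 71) = 1  (108 = 1·71 + 37, 71 = 1·37 + 34, 37 = 1·34 + 3, 34 = 11·3 + 1, 3 = 3·1).
Back-substituting, 108·(-23) + 71·(35) = 1.
Scale by 99717: one solution is (-2293491, 3490095). Reduce x mod 71: (22, 1371).
General: x = 22 + 71t, y = 1371 - 108t.
x ≥ 0 ⇒ t ≥ 0; y ≥ 0 ⇒ t ≤ 12. So t ∈ [0, 12]: 13 solutions.

13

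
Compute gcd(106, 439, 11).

gcd(439, 106):
  439 = 4·106 + 15
  106 = 7·15 + 1
  15 = 15·1
so gcd(439, 106) = 1.
gcd(1, 11) = 1.

1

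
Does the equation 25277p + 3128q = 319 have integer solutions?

gcd(25277, 3128):
  25277 = 8·3128 + 253
  3128 = 12·253 + 92
  253 = 2·92 + 69
  92 = 1·69 + 23
  69 = 3·23
so gcd(25277, 3128) = 23.
23 does not divide 319 (remainder 20), so no integer solutions.

no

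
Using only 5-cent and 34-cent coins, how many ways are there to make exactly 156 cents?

1

Need nonnegative integers with 5j + 34k = 156.
gcd(5, 34) = 1, and 5·(7) + 34·(-1) = 1.
So (j₀, k₀) = (1092, -156); general j = 1092 + 34t, k = -156 - 5t.
j ≥ 0 ⇒ t ≥ -32; k ≥ 0 ⇒ t ≤ -32. That's 1 value of t.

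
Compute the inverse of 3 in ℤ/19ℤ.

13

gcd(19, 3) = 1.
By Bézout, 3*(-6) + 19*(1) = 1.
So 3*-6 ≡ 1 (mod 19), and -6 mod 19 = 13.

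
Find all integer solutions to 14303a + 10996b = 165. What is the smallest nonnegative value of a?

1227

gcd(14303, 10996) = 1  (14303 = 1*10996 + 3307, 10996 = 3*3307 + 1075, 3307 = 3*1075 + 82, 1075 = 13*82 + 9, 82 = 9*9 + 1, 9 = 9*1).
1 divides 165, so solutions exist.
Back-substituting, 14303*(1207) + 10996*(-1570) = 1.
Scale by 165/1 = 165: (a₀, b₀) = (199155, -259050).
General solution: a = 199155 + 10996t, b = -259050 - 14303t for integer t.
a ≥ 0: smallest is 199155 mod 10996 = 1227 (at t = -18), with b = -1596.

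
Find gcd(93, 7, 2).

1

gcd(93, 7):
  93 = 13×7 + 2
  7 = 3×2 + 1
  2 = 2×1
so gcd(93, 7) = 1.
gcd(1, 2) = 1.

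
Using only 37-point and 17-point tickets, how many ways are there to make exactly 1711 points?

2

Need nonnegative integers with 37j + 17k = 1711.
gcd(37, 17) = 1, and 37·(6) + 17·(-13) = 1.
So (j₀, k₀) = (10266, -22243); general j = 10266 + 17t, k = -22243 - 37t.
j ≥ 0 ⇒ t ≥ -603; k ≥ 0 ⇒ t ≤ -602. That's 2 values of t.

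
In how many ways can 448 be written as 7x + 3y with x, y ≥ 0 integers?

gcd(7, 3):
  7 = 2×3 + 1
  3 = 3×1
so gcd(7, 3) = 1.
Back-substitute for Bézout coefficients:
  1 = 7 - 2×3
  ... = 7×(1) + 3×(-2)
Scale by 448: one solution is (448, -896). Reduce x mod 3: (1, 147).
General: x = 1 + 3t, y = 147 - 7t.
x ≥ 0 ⇒ t ≥ 0; y ≥ 0 ⇒ t ≤ 21. So t ∈ [0, 21]: 22 solutions.

22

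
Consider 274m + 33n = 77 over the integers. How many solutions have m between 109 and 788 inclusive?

21

gcd(274, 33) = 1.
By Bézout, 274·(10) + 33·(-83) = 1.
Particular solution: (11, -89).
General solution: m = 11 + 33t, n = -89 - 274t for integer t.
109 ≤ 11 + 33t ≤ 788 gives t ∈ [3, 23], which is 21 values.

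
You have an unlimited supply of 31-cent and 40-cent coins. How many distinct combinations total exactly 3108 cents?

2

Need nonnegative integers with 31j + 40k = 3108.
gcd(31, 40) = 1, and 31·(-9) + 40·(7) = 1.
So (j₀, k₀) = (-27972, 21756); general j = -27972 + 40t, k = 21756 - 31t.
j ≥ 0 ⇒ t ≥ 700; k ≥ 0 ⇒ t ≤ 701. That's 2 values of t.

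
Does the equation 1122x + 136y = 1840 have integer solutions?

gcd(1122, 136) = 34.
34 does not divide 1840 (remainder 4), so no integer solutions.

no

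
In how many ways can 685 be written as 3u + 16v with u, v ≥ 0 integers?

14

gcd(16, 3) = 1  (16 = 5*3 + 1, 3 = 3*1).
Back-substituting, 3*(-5) + 16*(1) = 1.
Scale by 685: one solution is (-3425, 685). Reduce u mod 16: (15, 40).
General: u = 15 + 16t, v = 40 - 3t.
u ≥ 0 ⇒ t ≥ 0; v ≥ 0 ⇒ t ≤ 13. So t ∈ [0, 13]: 14 solutions.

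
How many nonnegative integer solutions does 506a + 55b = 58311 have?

gcd(506, 55):
  506 = 9*55 + 11
  55 = 5*11
so gcd(506, 55) = 11.
Back-substitute for Bézout coefficients:
  11 = 506 - 9*55
  ... = 506*(1) + 55*(-9)
Scale by 5301: one solution is (5301, -47709). Reduce a mod 5: (1, 1051).
General: a = 1 + 5t, b = 1051 - 46t.
a ≥ 0 ⇒ t ≥ 0; b ≥ 0 ⇒ t ≤ 22. So t ∈ [0, 22]: 23 solutions.

23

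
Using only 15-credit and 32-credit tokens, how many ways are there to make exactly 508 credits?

Need nonnegative integers with 15j + 32k = 508.
gcd(15, 32) = 1, and 15·(15) + 32·(-7) = 1.
So (j₀, k₀) = (7620, -3556); general j = 7620 + 32t, k = -3556 - 15t.
j ≥ 0 ⇒ t ≥ -238; k ≥ 0 ⇒ t ≤ -238. That's 1 value of t.

1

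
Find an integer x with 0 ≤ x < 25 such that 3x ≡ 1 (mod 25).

gcd(25, 3) = 1  (25 = 8*3 + 1, 3 = 3*1).
Back-substituting, 3*(-8) + 25*(1) = 1.
So 3*-8 ≡ 1 (mod 25), and -8 mod 25 = 17.

17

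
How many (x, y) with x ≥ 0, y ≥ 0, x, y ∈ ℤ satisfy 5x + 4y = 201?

gcd(5, 4) = 1.
By Bézout, 5·(1) + 4·(-1) = 1.
One solution: (1, 49).
General: x = 1 + 4t, y = 49 - 5t.
x ≥ 0 ⇒ t ≥ 0; y ≥ 0 ⇒ t ≤ 9. So t ∈ [0, 9]: 10 solutions.

10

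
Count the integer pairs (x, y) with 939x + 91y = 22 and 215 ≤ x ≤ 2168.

gcd(939, 91) = 1  (939 = 10*91 + 29, 91 = 3*29 + 4, 29 = 7*4 + 1, 4 = 4*1).
Back-substituting, 939*(22) + 91*(-227) = 1.
Scale by 22: particular solution (484, -4994); reduce x mod 91: (29, -299).
General solution: x = 29 + 91t, y = -299 - 939t for integer t.
215 ≤ 29 + 91t ≤ 2168 gives t ∈ [3, 23], which is 21 values.

21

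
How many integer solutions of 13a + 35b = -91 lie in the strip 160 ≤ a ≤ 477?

9

gcd(35, 13):
  35 = 2×13 + 9
  13 = 1×9 + 4
  9 = 2×4 + 1
  4 = 4×1
so gcd(35, 13) = 1.
Back-substitute for Bézout coefficients:
  1 = 9 - 2×4
  ... = 13×(-8) + 35×(3)
Scale by -91: particular solution (728, -273); reduce a mod 35: (28, -13).
General solution: a = 28 + 35t, b = -13 - 13t for integer t.
160 ≤ 28 + 35t ≤ 477 gives t ∈ [4, 12], which is 9 values.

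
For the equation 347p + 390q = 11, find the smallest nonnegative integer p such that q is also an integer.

163

gcd(390, 347) = 1  (390 = 1·347 + 43, 347 = 8·43 + 3, 43 = 14·3 + 1, 3 = 3·1).
1 divides 11, so solutions exist.
Back-substituting, 347·(-127) + 390·(113) = 1.
Scale by 11/1 = 11: (p₀, q₀) = (-1397, 1243).
General solution: p = -1397 + 390t, q = 1243 - 347t for integer t.
p ≥ 0: smallest is -1397 mod 390 = 163 (at t = 4), with q = -145.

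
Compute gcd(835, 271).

gcd(835, 271):
  835 = 3*271 + 22
  271 = 12*22 + 7
  22 = 3*7 + 1
  7 = 7*1
so gcd(835, 271) = 1.

1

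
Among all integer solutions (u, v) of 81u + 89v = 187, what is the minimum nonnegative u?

gcd(89, 81):
  89 = 1*81 + 8
  81 = 10*8 + 1
  8 = 8*1
so gcd(89, 81) = 1.
1 divides 187, so solutions exist.
Back-substitute for Bézout coefficients:
  1 = 81 - 10*8
  ... = 81*(11) + 89*(-10)
Scale by 187/1 = 187: (u₀, v₀) = (2057, -1870).
General solution: u = 2057 + 89t, v = -1870 - 81t for integer t.
u ≥ 0: smallest is 2057 mod 89 = 10 (at t = -23), with v = -7.

10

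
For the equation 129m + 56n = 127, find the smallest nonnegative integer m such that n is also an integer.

47

gcd(129, 56) = 1.
1 divides 127, so solutions exist.
By Bézout, 129·(-23) + 56·(53) = 1.
Scale by 127/1 = 127: (m₀, n₀) = (-2921, 6731).
General solution: m = -2921 + 56t, n = 6731 - 129t for integer t.
m ≥ 0: smallest is -2921 mod 56 = 47 (at t = 53), with n = -106.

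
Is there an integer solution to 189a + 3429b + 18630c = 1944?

yes

gcd(3429, 189):
  3429 = 18×189 + 27
  189 = 7×27
so gcd(3429, 189) = 27.
gcd(27, 18630) = 27.
27 divides 1944, so integer solutions exist.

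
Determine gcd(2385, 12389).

gcd(12389, 2385) = 1  (12389 = 5·2385 + 464, 2385 = 5·464 + 65, 464 = 7·65 + 9, 65 = 7·9 + 2, 9 = 4·2 + 1, 2 = 2·1).

1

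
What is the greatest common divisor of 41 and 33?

gcd(41, 33) = 1  (41 = 1*33 + 8, 33 = 4*8 + 1, 8 = 8*1).

1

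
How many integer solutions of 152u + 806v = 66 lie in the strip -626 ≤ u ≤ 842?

gcd(806, 152) = 2  (806 = 5×152 + 46, 152 = 3×46 + 14, 46 = 3×14 + 4, 14 = 3×4 + 2, 4 = 2×2).
Back-substituting, 152×(175) + 806×(-33) = 2.
Scale by 33: particular solution (5775, -1089); reduce u mod 403: (133, -25).
General solution: u = 133 + 403t, v = -25 - 76t for integer t.
-626 ≤ 133 + 403t ≤ 842 gives t ∈ [-1, 1], which is 3 values.

3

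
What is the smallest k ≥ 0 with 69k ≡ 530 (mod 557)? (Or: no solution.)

gcd(557, 69) = 1.
1 divides 530, so solutions exist.
By Bézout, 69·(-113) + 557·(14) = 1.
So 69·(-113) ≡ 1 (mod 557); multiply by 530: k ≡ -59890 (mod 557).
Smallest nonnegative: k = -59890 mod 557 = 266.

266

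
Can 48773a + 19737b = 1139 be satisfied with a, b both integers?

gcd(48773, 19737) = 17.
17 divides 1139, so integer solutions exist.

yes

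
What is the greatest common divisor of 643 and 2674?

1

gcd(2674, 643) = 1  (2674 = 4×643 + 102, 643 = 6×102 + 31, 102 = 3×31 + 9, 31 = 3×9 + 4, 9 = 2×4 + 1, 4 = 4×1).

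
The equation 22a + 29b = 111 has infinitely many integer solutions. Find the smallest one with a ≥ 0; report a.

9

gcd(29, 22) = 1  (29 = 1×22 + 7, 22 = 3×7 + 1, 7 = 7×1).
1 divides 111, so solutions exist.
Back-substituting, 22×(4) + 29×(-3) = 1.
Scale by 111/1 = 111: (a₀, b₀) = (444, -333).
General solution: a = 444 + 29t, b = -333 - 22t for integer t.
a ≥ 0: smallest is 444 mod 29 = 9 (at t = -15), with b = -3.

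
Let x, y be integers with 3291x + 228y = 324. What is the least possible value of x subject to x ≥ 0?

24

gcd(3291, 228) = 3.
3 divides 324, so solutions exist.
By Bézout, 3291*(-23) + 228*(332) = 3.
Scale by 324/3 = 108: (x₀, y₀) = (-2484, 35856).
General solution: x = -2484 + 76t, y = 35856 - 1097t for integer t.
x ≥ 0: smallest is -2484 mod 76 = 24 (at t = 33), with y = -345.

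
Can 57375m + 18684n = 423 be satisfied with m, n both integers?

gcd(57375, 18684) = 27  (57375 = 3*18684 + 1323, 18684 = 14*1323 + 162, 1323 = 8*162 + 27, 162 = 6*27).
27 does not divide 423 (remainder 18), so no integer solutions.

no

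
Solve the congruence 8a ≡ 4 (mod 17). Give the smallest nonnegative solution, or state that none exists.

gcd(17, 8):
  17 = 2×8 + 1
  8 = 8×1
so gcd(17, 8) = 1.
1 divides 4, so solutions exist.
Back-substitute for Bézout coefficients:
  1 = 17 - 2×8
  ... = 8×(-2) + 17×(1)
So 8×(-2) ≡ 1 (mod 17); multiply by 4: a ≡ -8 (mod 17).
Smallest nonnegative: a = -8 mod 17 = 9.

9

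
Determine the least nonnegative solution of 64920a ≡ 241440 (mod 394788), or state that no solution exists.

23781

gcd(394788, 64920) = 12  (394788 = 6×64920 + 5268, 64920 = 12×5268 + 1704, 5268 = 3×1704 + 156, 1704 = 10×156 + 144, 156 = 1×144 + 12, 144 = 12×12).
12 divides 241440, so solutions exist.
Back-substituting, 64920×(-2548) + 394788×(419) = 12.
So 64920×(-2548) ≡ 12 (mod 394788); multiply by 20120: a ≡ -51265760 (mod 32899).
Smallest nonnegative: a = -51265760 mod 32899 = 23781.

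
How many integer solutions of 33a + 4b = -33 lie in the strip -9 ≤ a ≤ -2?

2

gcd(33, 4):
  33 = 8·4 + 1
  4 = 4·1
so gcd(33, 4) = 1.
Back-substitute for Bézout coefficients:
  1 = 33 - 8·4
  ... = 33·(1) + 4·(-8)
Scale by -33: particular solution (-33, 264); reduce a mod 4: (3, -33).
General solution: a = 3 + 4t, b = -33 - 33t for integer t.
-9 ≤ 3 + 4t ≤ -2 gives t ∈ [-3, -2], which is 2 values.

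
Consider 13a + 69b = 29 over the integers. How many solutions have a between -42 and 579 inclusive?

9

gcd(69, 13):
  69 = 5×13 + 4
  13 = 3×4 + 1
  4 = 4×1
so gcd(69, 13) = 1.
Back-substitute for Bézout coefficients:
  1 = 13 - 3×4
  ... = 13×(16) + 69×(-3)
Scale by 29: particular solution (464, -87); reduce a mod 69: (50, -9).
General solution: a = 50 + 69t, b = -9 - 13t for integer t.
-42 ≤ 50 + 69t ≤ 579 gives t ∈ [-1, 7], which is 9 values.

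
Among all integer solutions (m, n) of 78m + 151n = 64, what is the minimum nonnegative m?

86

gcd(151, 78) = 1  (151 = 1·78 + 73, 78 = 1·73 + 5, 73 = 14·5 + 3, 5 = 1·3 + 2, 3 = 1·2 + 1, 2 = 2·1).
1 divides 64, so solutions exist.
Back-substituting, 78·(-60) + 151·(31) = 1.
Scale by 64/1 = 64: (m₀, n₀) = (-3840, 1984).
General solution: m = -3840 + 151t, n = 1984 - 78t for integer t.
m ≥ 0: smallest is -3840 mod 151 = 86 (at t = 26), with n = -44.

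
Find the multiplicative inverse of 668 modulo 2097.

248

gcd(2097, 668) = 1  (2097 = 3·668 + 93, 668 = 7·93 + 17, 93 = 5·17 + 8, 17 = 2·8 + 1, 8 = 8·1).
Back-substituting, 668·(248) + 2097·(-79) = 1.
So 668·248 ≡ 1 (mod 2097), and 248 mod 2097 = 248.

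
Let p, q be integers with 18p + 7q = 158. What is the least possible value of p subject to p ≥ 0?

1

gcd(18, 7) = 1.
1 divides 158, so solutions exist.
By Bézout, 18×(2) + 7×(-5) = 1.
Scale by 158/1 = 158: (p₀, q₀) = (316, -790).
General solution: p = 316 + 7t, q = -790 - 18t for integer t.
p ≥ 0: smallest is 316 mod 7 = 1 (at t = -45), with q = 20.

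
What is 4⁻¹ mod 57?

43

gcd(57, 4) = 1  (57 = 14*4 + 1, 4 = 4*1).
Back-substituting, 4*(-14) + 57*(1) = 1.
So 4*-14 ≡ 1 (mod 57), and -14 mod 57 = 43.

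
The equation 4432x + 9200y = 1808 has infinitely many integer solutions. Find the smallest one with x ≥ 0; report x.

gcd(9200, 4432):
  9200 = 2×4432 + 336
  4432 = 13×336 + 64
  336 = 5×64 + 16
  64 = 4×16
so gcd(9200, 4432) = 16.
16 divides 1808, so solutions exist.
Back-substitute for Bézout coefficients:
  16 = 336 - 5×64
  ... = 4432×(-137) + 9200×(66)
Scale by 1808/16 = 113: (x₀, y₀) = (-15481, 7458).
General solution: x = -15481 + 575t, y = 7458 - 277t for integer t.
x ≥ 0: smallest is -15481 mod 575 = 44 (at t = 27), with y = -21.

44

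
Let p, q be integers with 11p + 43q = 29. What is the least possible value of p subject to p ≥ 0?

gcd(43, 11) = 1  (43 = 3*11 + 10, 11 = 1*10 + 1, 10 = 10*1).
1 divides 29, so solutions exist.
Back-substituting, 11*(4) + 43*(-1) = 1.
Scale by 29/1 = 29: (p₀, q₀) = (116, -29).
General solution: p = 116 + 43t, q = -29 - 11t for integer t.
p ≥ 0: smallest is 116 mod 43 = 30 (at t = -2), with q = -7.

30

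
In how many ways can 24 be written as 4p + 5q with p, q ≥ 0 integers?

gcd(5, 4):
  5 = 1*4 + 1
  4 = 4*1
so gcd(5, 4) = 1.
Back-substitute for Bézout coefficients:
  1 = 5 - 1*4
  ... = 4*(-1) + 5*(1)
Scale by 24: one solution is (-24, 24). Reduce p mod 5: (1, 4).
General: p = 1 + 5t, q = 4 - 4t.
p ≥ 0 ⇒ t ≥ 0; q ≥ 0 ⇒ t ≤ 1. So t ∈ [0, 1]: 2 solutions.

2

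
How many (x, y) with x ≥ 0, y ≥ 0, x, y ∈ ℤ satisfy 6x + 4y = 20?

gcd(6, 4) = 2.
By Bézout, 6·(1) + 4·(-1) = 2.
One solution: (0, 5).
General: x = 0 + 2t, y = 5 - 3t.
x ≥ 0 ⇒ t ≥ 0; y ≥ 0 ⇒ t ≤ 1. So t ∈ [0, 1]: 2 solutions.

2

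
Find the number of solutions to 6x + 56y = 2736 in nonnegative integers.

gcd(56, 6) = 2  (56 = 9·6 + 2, 6 = 3·2).
Back-substituting, 6·(-9) + 56·(1) = 2.
Scale by 1368: one solution is (-12312, 1368). Reduce x mod 28: (8, 48).
General: x = 8 + 28t, y = 48 - 3t.
x ≥ 0 ⇒ t ≥ 0; y ≥ 0 ⇒ t ≤ 16. So t ∈ [0, 16]: 17 solutions.

17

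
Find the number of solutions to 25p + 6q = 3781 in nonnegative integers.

gcd(25, 6) = 1  (25 = 4·6 + 1, 6 = 6·1).
Back-substituting, 25·(1) + 6·(-4) = 1.
Scale by 3781: one solution is (3781, -15124). Reduce p mod 6: (1, 626).
General: p = 1 + 6t, q = 626 - 25t.
p ≥ 0 ⇒ t ≥ 0; q ≥ 0 ⇒ t ≤ 25. So t ∈ [0, 25]: 26 solutions.

26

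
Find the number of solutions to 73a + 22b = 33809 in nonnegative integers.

gcd(73, 22) = 1.
By Bézout, 73*(-3) + 22*(10) = 1.
One solution: (15, 1487).
General: a = 15 + 22t, b = 1487 - 73t.
a ≥ 0 ⇒ t ≥ 0; b ≥ 0 ⇒ t ≤ 20. So t ∈ [0, 20]: 21 solutions.

21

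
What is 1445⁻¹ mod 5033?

411

gcd(5033, 1445):
  5033 = 3*1445 + 698
  1445 = 2*698 + 49
  698 = 14*49 + 12
  49 = 4*12 + 1
  12 = 12*1
so gcd(5033, 1445) = 1.
Back-substitute for Bézout coefficients:
  1 = 49 - 4*12
  ... = 1445*(411) + 5033*(-118)
So 1445*411 ≡ 1 (mod 5033), and 411 mod 5033 = 411.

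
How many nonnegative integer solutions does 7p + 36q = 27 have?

0

gcd(36, 7):
  36 = 5·7 + 1
  7 = 7·1
so gcd(36, 7) = 1.
Back-substitute for Bézout coefficients:
  1 = 36 - 5·7
  ... = 7·(-5) + 36·(1)
Scale by 27: one solution is (-135, 27). Reduce p mod 36: (9, -1).
General: p = 9 + 36t, q = -1 - 7t.
p ≥ 0 ⇒ t ≥ 0; q ≥ 0 ⇒ t ≤ -1. So t ∈ [0, -1]: 0 solutions.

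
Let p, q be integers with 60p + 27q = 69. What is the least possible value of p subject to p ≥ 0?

7

gcd(60, 27):
  60 = 2×27 + 6
  27 = 4×6 + 3
  6 = 2×3
so gcd(60, 27) = 3.
3 divides 69, so solutions exist.
Back-substitute for Bézout coefficients:
  3 = 27 - 4×6
  ... = 60×(-4) + 27×(9)
Scale by 69/3 = 23: (p₀, q₀) = (-92, 207).
General solution: p = -92 + 9t, q = 207 - 20t for integer t.
p ≥ 0: smallest is -92 mod 9 = 7 (at t = 11), with q = -13.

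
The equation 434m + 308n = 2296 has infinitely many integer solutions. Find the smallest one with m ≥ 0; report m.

gcd(434, 308) = 14  (434 = 1×308 + 126, 308 = 2×126 + 56, 126 = 2×56 + 14, 56 = 4×14).
14 divides 2296, so solutions exist.
Back-substituting, 434×(5) + 308×(-7) = 14.
Scale by 2296/14 = 164: (m₀, n₀) = (820, -1148).
General solution: m = 820 + 22t, n = -1148 - 31t for integer t.
m ≥ 0: smallest is 820 mod 22 = 6 (at t = -37), with n = -1.

6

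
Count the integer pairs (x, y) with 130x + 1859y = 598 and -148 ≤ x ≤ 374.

3

gcd(1859, 130):
  1859 = 14×130 + 39
  130 = 3×39 + 13
  39 = 3×13
so gcd(1859, 130) = 13.
Back-substitute for Bézout coefficients:
  13 = 130 - 3×39
  ... = 130×(43) + 1859×(-3)
Scale by 46: particular solution (1978, -138); reduce x mod 143: (119, -8).
General solution: x = 119 + 143t, y = -8 - 10t for integer t.
-148 ≤ 119 + 143t ≤ 374 gives t ∈ [-1, 1], which is 3 values.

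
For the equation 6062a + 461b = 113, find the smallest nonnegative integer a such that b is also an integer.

15

gcd(6062, 461) = 1  (6062 = 13·461 + 69, 461 = 6·69 + 47, 69 = 1·47 + 22, 47 = 2·22 + 3, 22 = 7·3 + 1, 3 = 3·1).
1 divides 113, so solutions exist.
Back-substituting, 6062·(147) + 461·(-1933) = 1.
Scale by 113/1 = 113: (a₀, b₀) = (16611, -218429).
General solution: a = 16611 + 461t, b = -218429 - 6062t for integer t.
a ≥ 0: smallest is 16611 mod 461 = 15 (at t = -36), with b = -197.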